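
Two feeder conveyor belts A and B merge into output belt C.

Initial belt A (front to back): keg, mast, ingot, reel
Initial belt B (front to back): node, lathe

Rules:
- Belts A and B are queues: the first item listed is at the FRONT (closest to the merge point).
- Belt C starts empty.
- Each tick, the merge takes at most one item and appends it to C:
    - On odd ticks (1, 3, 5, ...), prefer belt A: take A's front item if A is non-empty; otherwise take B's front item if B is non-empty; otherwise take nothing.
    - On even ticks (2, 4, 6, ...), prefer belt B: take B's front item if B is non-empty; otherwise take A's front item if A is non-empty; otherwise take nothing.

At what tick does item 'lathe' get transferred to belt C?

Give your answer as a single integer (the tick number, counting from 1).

Answer: 4

Derivation:
Tick 1: prefer A, take keg from A; A=[mast,ingot,reel] B=[node,lathe] C=[keg]
Tick 2: prefer B, take node from B; A=[mast,ingot,reel] B=[lathe] C=[keg,node]
Tick 3: prefer A, take mast from A; A=[ingot,reel] B=[lathe] C=[keg,node,mast]
Tick 4: prefer B, take lathe from B; A=[ingot,reel] B=[-] C=[keg,node,mast,lathe]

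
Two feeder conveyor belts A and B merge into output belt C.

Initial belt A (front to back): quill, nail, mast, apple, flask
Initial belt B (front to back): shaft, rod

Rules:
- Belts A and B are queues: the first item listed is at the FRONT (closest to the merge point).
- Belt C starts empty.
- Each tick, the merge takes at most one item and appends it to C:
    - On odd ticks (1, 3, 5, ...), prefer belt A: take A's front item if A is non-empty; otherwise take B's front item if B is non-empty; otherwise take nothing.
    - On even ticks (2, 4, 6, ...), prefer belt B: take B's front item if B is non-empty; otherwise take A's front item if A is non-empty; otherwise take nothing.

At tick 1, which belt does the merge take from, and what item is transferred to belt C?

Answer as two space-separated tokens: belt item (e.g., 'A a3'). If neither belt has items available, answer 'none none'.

Answer: A quill

Derivation:
Tick 1: prefer A, take quill from A; A=[nail,mast,apple,flask] B=[shaft,rod] C=[quill]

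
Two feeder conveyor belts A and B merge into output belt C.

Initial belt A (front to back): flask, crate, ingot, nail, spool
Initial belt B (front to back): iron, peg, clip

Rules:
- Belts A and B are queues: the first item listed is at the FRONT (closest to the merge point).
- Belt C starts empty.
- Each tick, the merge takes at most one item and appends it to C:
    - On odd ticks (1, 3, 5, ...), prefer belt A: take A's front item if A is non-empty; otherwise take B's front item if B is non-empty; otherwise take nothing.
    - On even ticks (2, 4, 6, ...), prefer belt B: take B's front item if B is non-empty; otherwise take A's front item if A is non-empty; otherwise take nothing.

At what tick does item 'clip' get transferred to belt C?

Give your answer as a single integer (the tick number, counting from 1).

Tick 1: prefer A, take flask from A; A=[crate,ingot,nail,spool] B=[iron,peg,clip] C=[flask]
Tick 2: prefer B, take iron from B; A=[crate,ingot,nail,spool] B=[peg,clip] C=[flask,iron]
Tick 3: prefer A, take crate from A; A=[ingot,nail,spool] B=[peg,clip] C=[flask,iron,crate]
Tick 4: prefer B, take peg from B; A=[ingot,nail,spool] B=[clip] C=[flask,iron,crate,peg]
Tick 5: prefer A, take ingot from A; A=[nail,spool] B=[clip] C=[flask,iron,crate,peg,ingot]
Tick 6: prefer B, take clip from B; A=[nail,spool] B=[-] C=[flask,iron,crate,peg,ingot,clip]

Answer: 6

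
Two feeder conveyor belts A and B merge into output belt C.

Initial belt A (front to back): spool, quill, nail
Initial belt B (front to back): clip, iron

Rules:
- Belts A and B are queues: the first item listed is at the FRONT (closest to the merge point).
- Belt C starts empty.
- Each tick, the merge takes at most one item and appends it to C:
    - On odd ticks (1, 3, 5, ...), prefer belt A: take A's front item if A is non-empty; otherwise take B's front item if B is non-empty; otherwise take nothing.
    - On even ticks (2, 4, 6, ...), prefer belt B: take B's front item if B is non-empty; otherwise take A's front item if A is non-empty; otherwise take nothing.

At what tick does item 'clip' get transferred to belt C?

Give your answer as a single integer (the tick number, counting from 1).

Answer: 2

Derivation:
Tick 1: prefer A, take spool from A; A=[quill,nail] B=[clip,iron] C=[spool]
Tick 2: prefer B, take clip from B; A=[quill,nail] B=[iron] C=[spool,clip]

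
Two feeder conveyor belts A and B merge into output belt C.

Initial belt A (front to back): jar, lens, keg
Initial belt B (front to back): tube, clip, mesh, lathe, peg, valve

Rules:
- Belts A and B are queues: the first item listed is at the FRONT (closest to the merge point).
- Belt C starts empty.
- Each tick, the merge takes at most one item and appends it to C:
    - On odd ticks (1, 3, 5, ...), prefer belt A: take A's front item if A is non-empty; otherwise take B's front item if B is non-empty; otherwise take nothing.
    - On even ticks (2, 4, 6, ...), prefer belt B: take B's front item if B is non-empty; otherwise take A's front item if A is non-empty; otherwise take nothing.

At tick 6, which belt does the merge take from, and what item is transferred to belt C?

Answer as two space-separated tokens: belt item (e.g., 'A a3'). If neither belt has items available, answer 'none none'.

Tick 1: prefer A, take jar from A; A=[lens,keg] B=[tube,clip,mesh,lathe,peg,valve] C=[jar]
Tick 2: prefer B, take tube from B; A=[lens,keg] B=[clip,mesh,lathe,peg,valve] C=[jar,tube]
Tick 3: prefer A, take lens from A; A=[keg] B=[clip,mesh,lathe,peg,valve] C=[jar,tube,lens]
Tick 4: prefer B, take clip from B; A=[keg] B=[mesh,lathe,peg,valve] C=[jar,tube,lens,clip]
Tick 5: prefer A, take keg from A; A=[-] B=[mesh,lathe,peg,valve] C=[jar,tube,lens,clip,keg]
Tick 6: prefer B, take mesh from B; A=[-] B=[lathe,peg,valve] C=[jar,tube,lens,clip,keg,mesh]

Answer: B mesh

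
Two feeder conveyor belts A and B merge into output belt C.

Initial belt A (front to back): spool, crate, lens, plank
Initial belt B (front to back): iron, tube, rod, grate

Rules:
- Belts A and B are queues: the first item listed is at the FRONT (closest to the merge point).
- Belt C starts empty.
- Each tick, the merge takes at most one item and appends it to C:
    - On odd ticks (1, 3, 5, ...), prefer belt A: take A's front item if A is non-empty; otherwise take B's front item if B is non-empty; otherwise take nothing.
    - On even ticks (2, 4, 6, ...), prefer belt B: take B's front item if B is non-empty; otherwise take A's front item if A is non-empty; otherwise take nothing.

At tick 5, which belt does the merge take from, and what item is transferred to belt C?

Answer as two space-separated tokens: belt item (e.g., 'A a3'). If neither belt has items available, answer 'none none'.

Tick 1: prefer A, take spool from A; A=[crate,lens,plank] B=[iron,tube,rod,grate] C=[spool]
Tick 2: prefer B, take iron from B; A=[crate,lens,plank] B=[tube,rod,grate] C=[spool,iron]
Tick 3: prefer A, take crate from A; A=[lens,plank] B=[tube,rod,grate] C=[spool,iron,crate]
Tick 4: prefer B, take tube from B; A=[lens,plank] B=[rod,grate] C=[spool,iron,crate,tube]
Tick 5: prefer A, take lens from A; A=[plank] B=[rod,grate] C=[spool,iron,crate,tube,lens]

Answer: A lens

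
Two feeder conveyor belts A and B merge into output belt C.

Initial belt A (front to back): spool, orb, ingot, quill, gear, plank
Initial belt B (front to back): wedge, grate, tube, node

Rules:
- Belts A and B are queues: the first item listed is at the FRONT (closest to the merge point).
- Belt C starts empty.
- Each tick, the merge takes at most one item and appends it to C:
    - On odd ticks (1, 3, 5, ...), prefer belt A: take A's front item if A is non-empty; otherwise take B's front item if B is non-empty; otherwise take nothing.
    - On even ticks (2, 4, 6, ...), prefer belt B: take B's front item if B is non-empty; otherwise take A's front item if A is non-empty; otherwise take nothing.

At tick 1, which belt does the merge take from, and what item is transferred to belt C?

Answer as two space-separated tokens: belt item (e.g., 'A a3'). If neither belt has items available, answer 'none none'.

Tick 1: prefer A, take spool from A; A=[orb,ingot,quill,gear,plank] B=[wedge,grate,tube,node] C=[spool]

Answer: A spool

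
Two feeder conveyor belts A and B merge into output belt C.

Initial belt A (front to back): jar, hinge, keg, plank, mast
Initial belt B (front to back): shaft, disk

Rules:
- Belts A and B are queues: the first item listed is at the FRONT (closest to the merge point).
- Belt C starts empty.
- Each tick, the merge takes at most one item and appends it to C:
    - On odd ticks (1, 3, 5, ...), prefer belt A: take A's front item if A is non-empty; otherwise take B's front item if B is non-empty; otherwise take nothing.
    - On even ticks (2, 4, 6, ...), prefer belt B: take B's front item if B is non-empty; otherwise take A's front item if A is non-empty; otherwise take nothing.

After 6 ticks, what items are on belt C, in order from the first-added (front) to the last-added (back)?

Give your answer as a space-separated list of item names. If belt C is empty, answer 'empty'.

Tick 1: prefer A, take jar from A; A=[hinge,keg,plank,mast] B=[shaft,disk] C=[jar]
Tick 2: prefer B, take shaft from B; A=[hinge,keg,plank,mast] B=[disk] C=[jar,shaft]
Tick 3: prefer A, take hinge from A; A=[keg,plank,mast] B=[disk] C=[jar,shaft,hinge]
Tick 4: prefer B, take disk from B; A=[keg,plank,mast] B=[-] C=[jar,shaft,hinge,disk]
Tick 5: prefer A, take keg from A; A=[plank,mast] B=[-] C=[jar,shaft,hinge,disk,keg]
Tick 6: prefer B, take plank from A; A=[mast] B=[-] C=[jar,shaft,hinge,disk,keg,plank]

Answer: jar shaft hinge disk keg plank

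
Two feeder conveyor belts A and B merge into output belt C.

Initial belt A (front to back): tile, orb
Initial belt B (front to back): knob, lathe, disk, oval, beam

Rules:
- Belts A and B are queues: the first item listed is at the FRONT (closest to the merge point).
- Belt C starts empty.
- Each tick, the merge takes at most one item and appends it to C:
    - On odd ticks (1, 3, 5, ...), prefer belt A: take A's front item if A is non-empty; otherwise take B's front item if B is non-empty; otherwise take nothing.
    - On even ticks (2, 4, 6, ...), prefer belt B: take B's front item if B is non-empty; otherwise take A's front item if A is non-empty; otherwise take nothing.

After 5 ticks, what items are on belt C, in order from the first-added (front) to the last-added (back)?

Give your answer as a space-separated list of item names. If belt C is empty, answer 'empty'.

Answer: tile knob orb lathe disk

Derivation:
Tick 1: prefer A, take tile from A; A=[orb] B=[knob,lathe,disk,oval,beam] C=[tile]
Tick 2: prefer B, take knob from B; A=[orb] B=[lathe,disk,oval,beam] C=[tile,knob]
Tick 3: prefer A, take orb from A; A=[-] B=[lathe,disk,oval,beam] C=[tile,knob,orb]
Tick 4: prefer B, take lathe from B; A=[-] B=[disk,oval,beam] C=[tile,knob,orb,lathe]
Tick 5: prefer A, take disk from B; A=[-] B=[oval,beam] C=[tile,knob,orb,lathe,disk]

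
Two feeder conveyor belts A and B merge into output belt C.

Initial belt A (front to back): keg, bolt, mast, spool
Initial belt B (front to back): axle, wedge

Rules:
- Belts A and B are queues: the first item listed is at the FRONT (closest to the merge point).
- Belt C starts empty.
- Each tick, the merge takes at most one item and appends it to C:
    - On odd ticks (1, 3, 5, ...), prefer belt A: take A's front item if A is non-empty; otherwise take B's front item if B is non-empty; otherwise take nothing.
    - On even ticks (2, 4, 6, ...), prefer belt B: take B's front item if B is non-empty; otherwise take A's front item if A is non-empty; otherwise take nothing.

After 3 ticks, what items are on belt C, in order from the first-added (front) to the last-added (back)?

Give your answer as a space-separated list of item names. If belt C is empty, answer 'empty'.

Answer: keg axle bolt

Derivation:
Tick 1: prefer A, take keg from A; A=[bolt,mast,spool] B=[axle,wedge] C=[keg]
Tick 2: prefer B, take axle from B; A=[bolt,mast,spool] B=[wedge] C=[keg,axle]
Tick 3: prefer A, take bolt from A; A=[mast,spool] B=[wedge] C=[keg,axle,bolt]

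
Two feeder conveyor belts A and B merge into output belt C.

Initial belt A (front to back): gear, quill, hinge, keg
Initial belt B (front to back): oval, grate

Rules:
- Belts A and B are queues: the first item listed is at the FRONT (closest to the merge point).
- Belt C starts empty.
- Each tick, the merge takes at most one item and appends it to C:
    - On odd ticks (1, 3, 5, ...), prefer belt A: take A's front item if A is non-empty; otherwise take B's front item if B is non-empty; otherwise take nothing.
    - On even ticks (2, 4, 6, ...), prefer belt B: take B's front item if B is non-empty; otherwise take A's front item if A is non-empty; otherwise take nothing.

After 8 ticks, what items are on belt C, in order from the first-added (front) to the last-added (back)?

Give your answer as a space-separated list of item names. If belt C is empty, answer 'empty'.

Tick 1: prefer A, take gear from A; A=[quill,hinge,keg] B=[oval,grate] C=[gear]
Tick 2: prefer B, take oval from B; A=[quill,hinge,keg] B=[grate] C=[gear,oval]
Tick 3: prefer A, take quill from A; A=[hinge,keg] B=[grate] C=[gear,oval,quill]
Tick 4: prefer B, take grate from B; A=[hinge,keg] B=[-] C=[gear,oval,quill,grate]
Tick 5: prefer A, take hinge from A; A=[keg] B=[-] C=[gear,oval,quill,grate,hinge]
Tick 6: prefer B, take keg from A; A=[-] B=[-] C=[gear,oval,quill,grate,hinge,keg]
Tick 7: prefer A, both empty, nothing taken; A=[-] B=[-] C=[gear,oval,quill,grate,hinge,keg]
Tick 8: prefer B, both empty, nothing taken; A=[-] B=[-] C=[gear,oval,quill,grate,hinge,keg]

Answer: gear oval quill grate hinge keg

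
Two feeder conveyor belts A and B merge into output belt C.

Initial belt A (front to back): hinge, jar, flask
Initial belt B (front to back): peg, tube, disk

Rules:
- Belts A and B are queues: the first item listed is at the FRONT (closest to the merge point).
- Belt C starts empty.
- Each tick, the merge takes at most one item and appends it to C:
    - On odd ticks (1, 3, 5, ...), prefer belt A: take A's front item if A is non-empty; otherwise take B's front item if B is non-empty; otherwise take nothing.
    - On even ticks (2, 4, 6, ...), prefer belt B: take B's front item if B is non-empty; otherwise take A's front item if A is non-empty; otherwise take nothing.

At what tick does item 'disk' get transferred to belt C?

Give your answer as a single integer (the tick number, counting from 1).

Answer: 6

Derivation:
Tick 1: prefer A, take hinge from A; A=[jar,flask] B=[peg,tube,disk] C=[hinge]
Tick 2: prefer B, take peg from B; A=[jar,flask] B=[tube,disk] C=[hinge,peg]
Tick 3: prefer A, take jar from A; A=[flask] B=[tube,disk] C=[hinge,peg,jar]
Tick 4: prefer B, take tube from B; A=[flask] B=[disk] C=[hinge,peg,jar,tube]
Tick 5: prefer A, take flask from A; A=[-] B=[disk] C=[hinge,peg,jar,tube,flask]
Tick 6: prefer B, take disk from B; A=[-] B=[-] C=[hinge,peg,jar,tube,flask,disk]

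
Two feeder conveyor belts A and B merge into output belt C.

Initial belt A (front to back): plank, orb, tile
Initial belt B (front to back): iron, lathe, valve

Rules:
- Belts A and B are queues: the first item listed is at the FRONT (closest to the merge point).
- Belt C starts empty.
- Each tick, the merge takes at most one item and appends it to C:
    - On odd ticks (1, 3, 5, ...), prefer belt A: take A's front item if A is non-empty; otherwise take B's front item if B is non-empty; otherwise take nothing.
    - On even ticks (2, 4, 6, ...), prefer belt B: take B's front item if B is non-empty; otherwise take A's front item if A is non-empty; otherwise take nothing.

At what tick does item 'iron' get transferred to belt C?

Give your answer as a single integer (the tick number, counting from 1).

Tick 1: prefer A, take plank from A; A=[orb,tile] B=[iron,lathe,valve] C=[plank]
Tick 2: prefer B, take iron from B; A=[orb,tile] B=[lathe,valve] C=[plank,iron]

Answer: 2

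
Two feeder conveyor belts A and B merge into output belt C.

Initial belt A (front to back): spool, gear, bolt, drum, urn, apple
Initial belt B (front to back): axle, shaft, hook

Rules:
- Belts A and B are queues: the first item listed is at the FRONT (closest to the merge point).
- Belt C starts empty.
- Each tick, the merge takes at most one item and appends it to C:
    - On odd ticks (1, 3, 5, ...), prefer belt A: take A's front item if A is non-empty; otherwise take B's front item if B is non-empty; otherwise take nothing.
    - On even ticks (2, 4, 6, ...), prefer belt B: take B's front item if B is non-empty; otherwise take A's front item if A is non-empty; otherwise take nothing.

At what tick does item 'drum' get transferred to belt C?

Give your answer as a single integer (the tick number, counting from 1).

Tick 1: prefer A, take spool from A; A=[gear,bolt,drum,urn,apple] B=[axle,shaft,hook] C=[spool]
Tick 2: prefer B, take axle from B; A=[gear,bolt,drum,urn,apple] B=[shaft,hook] C=[spool,axle]
Tick 3: prefer A, take gear from A; A=[bolt,drum,urn,apple] B=[shaft,hook] C=[spool,axle,gear]
Tick 4: prefer B, take shaft from B; A=[bolt,drum,urn,apple] B=[hook] C=[spool,axle,gear,shaft]
Tick 5: prefer A, take bolt from A; A=[drum,urn,apple] B=[hook] C=[spool,axle,gear,shaft,bolt]
Tick 6: prefer B, take hook from B; A=[drum,urn,apple] B=[-] C=[spool,axle,gear,shaft,bolt,hook]
Tick 7: prefer A, take drum from A; A=[urn,apple] B=[-] C=[spool,axle,gear,shaft,bolt,hook,drum]

Answer: 7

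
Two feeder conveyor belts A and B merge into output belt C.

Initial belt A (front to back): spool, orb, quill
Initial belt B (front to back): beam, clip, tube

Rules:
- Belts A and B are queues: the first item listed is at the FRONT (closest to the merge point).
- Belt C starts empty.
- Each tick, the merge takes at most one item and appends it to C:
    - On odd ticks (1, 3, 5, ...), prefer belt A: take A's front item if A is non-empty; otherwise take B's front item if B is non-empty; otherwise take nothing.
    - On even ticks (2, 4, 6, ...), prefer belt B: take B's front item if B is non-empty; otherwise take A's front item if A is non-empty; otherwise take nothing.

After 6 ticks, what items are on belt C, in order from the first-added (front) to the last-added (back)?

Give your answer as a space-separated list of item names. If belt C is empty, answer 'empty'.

Tick 1: prefer A, take spool from A; A=[orb,quill] B=[beam,clip,tube] C=[spool]
Tick 2: prefer B, take beam from B; A=[orb,quill] B=[clip,tube] C=[spool,beam]
Tick 3: prefer A, take orb from A; A=[quill] B=[clip,tube] C=[spool,beam,orb]
Tick 4: prefer B, take clip from B; A=[quill] B=[tube] C=[spool,beam,orb,clip]
Tick 5: prefer A, take quill from A; A=[-] B=[tube] C=[spool,beam,orb,clip,quill]
Tick 6: prefer B, take tube from B; A=[-] B=[-] C=[spool,beam,orb,clip,quill,tube]

Answer: spool beam orb clip quill tube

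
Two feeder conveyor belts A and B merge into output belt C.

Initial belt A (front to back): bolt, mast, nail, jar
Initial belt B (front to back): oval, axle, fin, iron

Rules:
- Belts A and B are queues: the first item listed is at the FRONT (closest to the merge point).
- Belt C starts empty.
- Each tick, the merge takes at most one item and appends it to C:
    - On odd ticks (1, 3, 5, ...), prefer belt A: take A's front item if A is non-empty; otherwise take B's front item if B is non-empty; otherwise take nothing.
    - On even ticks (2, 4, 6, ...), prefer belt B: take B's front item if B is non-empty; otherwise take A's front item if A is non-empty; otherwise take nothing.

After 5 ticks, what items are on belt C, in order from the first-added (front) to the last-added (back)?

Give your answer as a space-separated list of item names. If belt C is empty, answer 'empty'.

Answer: bolt oval mast axle nail

Derivation:
Tick 1: prefer A, take bolt from A; A=[mast,nail,jar] B=[oval,axle,fin,iron] C=[bolt]
Tick 2: prefer B, take oval from B; A=[mast,nail,jar] B=[axle,fin,iron] C=[bolt,oval]
Tick 3: prefer A, take mast from A; A=[nail,jar] B=[axle,fin,iron] C=[bolt,oval,mast]
Tick 4: prefer B, take axle from B; A=[nail,jar] B=[fin,iron] C=[bolt,oval,mast,axle]
Tick 5: prefer A, take nail from A; A=[jar] B=[fin,iron] C=[bolt,oval,mast,axle,nail]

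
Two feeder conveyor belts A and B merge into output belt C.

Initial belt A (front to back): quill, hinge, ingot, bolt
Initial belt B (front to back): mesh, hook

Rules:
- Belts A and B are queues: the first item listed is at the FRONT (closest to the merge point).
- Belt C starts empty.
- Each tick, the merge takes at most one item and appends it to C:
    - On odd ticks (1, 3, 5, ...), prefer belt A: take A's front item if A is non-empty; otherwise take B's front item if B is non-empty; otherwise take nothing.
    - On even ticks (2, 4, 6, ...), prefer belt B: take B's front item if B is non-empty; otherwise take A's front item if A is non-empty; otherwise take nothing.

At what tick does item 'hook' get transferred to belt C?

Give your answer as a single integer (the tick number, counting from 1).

Tick 1: prefer A, take quill from A; A=[hinge,ingot,bolt] B=[mesh,hook] C=[quill]
Tick 2: prefer B, take mesh from B; A=[hinge,ingot,bolt] B=[hook] C=[quill,mesh]
Tick 3: prefer A, take hinge from A; A=[ingot,bolt] B=[hook] C=[quill,mesh,hinge]
Tick 4: prefer B, take hook from B; A=[ingot,bolt] B=[-] C=[quill,mesh,hinge,hook]

Answer: 4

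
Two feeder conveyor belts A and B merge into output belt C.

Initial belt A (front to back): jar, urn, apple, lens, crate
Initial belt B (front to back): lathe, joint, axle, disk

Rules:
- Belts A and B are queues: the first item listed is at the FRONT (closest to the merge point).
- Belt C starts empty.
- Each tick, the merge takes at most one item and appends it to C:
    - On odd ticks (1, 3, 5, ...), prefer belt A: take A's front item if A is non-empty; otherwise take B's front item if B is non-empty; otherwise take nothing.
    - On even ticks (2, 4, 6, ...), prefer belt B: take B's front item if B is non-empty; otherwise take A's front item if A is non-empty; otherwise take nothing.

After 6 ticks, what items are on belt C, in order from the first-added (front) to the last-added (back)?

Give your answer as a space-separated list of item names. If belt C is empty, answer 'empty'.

Answer: jar lathe urn joint apple axle

Derivation:
Tick 1: prefer A, take jar from A; A=[urn,apple,lens,crate] B=[lathe,joint,axle,disk] C=[jar]
Tick 2: prefer B, take lathe from B; A=[urn,apple,lens,crate] B=[joint,axle,disk] C=[jar,lathe]
Tick 3: prefer A, take urn from A; A=[apple,lens,crate] B=[joint,axle,disk] C=[jar,lathe,urn]
Tick 4: prefer B, take joint from B; A=[apple,lens,crate] B=[axle,disk] C=[jar,lathe,urn,joint]
Tick 5: prefer A, take apple from A; A=[lens,crate] B=[axle,disk] C=[jar,lathe,urn,joint,apple]
Tick 6: prefer B, take axle from B; A=[lens,crate] B=[disk] C=[jar,lathe,urn,joint,apple,axle]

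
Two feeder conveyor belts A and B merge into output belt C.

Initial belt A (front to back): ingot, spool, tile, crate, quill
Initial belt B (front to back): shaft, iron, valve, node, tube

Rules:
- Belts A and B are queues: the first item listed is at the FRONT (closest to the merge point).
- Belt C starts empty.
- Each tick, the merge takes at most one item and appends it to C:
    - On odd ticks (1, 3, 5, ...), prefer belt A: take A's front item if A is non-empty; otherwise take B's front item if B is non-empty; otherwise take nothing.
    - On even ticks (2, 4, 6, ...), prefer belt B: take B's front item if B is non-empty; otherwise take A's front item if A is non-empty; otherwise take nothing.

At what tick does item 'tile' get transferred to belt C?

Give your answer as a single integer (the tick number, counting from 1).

Tick 1: prefer A, take ingot from A; A=[spool,tile,crate,quill] B=[shaft,iron,valve,node,tube] C=[ingot]
Tick 2: prefer B, take shaft from B; A=[spool,tile,crate,quill] B=[iron,valve,node,tube] C=[ingot,shaft]
Tick 3: prefer A, take spool from A; A=[tile,crate,quill] B=[iron,valve,node,tube] C=[ingot,shaft,spool]
Tick 4: prefer B, take iron from B; A=[tile,crate,quill] B=[valve,node,tube] C=[ingot,shaft,spool,iron]
Tick 5: prefer A, take tile from A; A=[crate,quill] B=[valve,node,tube] C=[ingot,shaft,spool,iron,tile]

Answer: 5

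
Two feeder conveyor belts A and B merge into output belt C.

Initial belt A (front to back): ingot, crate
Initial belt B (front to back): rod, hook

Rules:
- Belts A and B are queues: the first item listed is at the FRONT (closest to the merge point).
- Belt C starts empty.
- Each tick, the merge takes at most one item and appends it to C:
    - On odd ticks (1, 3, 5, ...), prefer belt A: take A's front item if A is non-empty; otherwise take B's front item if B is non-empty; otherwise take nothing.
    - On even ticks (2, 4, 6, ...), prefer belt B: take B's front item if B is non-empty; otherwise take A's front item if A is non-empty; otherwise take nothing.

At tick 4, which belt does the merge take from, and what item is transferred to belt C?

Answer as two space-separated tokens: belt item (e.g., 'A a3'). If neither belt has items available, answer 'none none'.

Answer: B hook

Derivation:
Tick 1: prefer A, take ingot from A; A=[crate] B=[rod,hook] C=[ingot]
Tick 2: prefer B, take rod from B; A=[crate] B=[hook] C=[ingot,rod]
Tick 3: prefer A, take crate from A; A=[-] B=[hook] C=[ingot,rod,crate]
Tick 4: prefer B, take hook from B; A=[-] B=[-] C=[ingot,rod,crate,hook]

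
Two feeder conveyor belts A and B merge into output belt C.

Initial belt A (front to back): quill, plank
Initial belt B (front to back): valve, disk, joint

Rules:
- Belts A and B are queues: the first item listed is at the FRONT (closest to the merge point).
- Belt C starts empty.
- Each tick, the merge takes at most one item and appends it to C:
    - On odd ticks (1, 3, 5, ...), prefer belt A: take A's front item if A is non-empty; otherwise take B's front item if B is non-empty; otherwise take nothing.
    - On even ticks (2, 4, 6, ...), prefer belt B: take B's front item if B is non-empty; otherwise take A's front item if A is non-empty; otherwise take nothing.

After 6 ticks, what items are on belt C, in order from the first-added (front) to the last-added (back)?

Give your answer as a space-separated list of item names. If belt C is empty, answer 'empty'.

Answer: quill valve plank disk joint

Derivation:
Tick 1: prefer A, take quill from A; A=[plank] B=[valve,disk,joint] C=[quill]
Tick 2: prefer B, take valve from B; A=[plank] B=[disk,joint] C=[quill,valve]
Tick 3: prefer A, take plank from A; A=[-] B=[disk,joint] C=[quill,valve,plank]
Tick 4: prefer B, take disk from B; A=[-] B=[joint] C=[quill,valve,plank,disk]
Tick 5: prefer A, take joint from B; A=[-] B=[-] C=[quill,valve,plank,disk,joint]
Tick 6: prefer B, both empty, nothing taken; A=[-] B=[-] C=[quill,valve,plank,disk,joint]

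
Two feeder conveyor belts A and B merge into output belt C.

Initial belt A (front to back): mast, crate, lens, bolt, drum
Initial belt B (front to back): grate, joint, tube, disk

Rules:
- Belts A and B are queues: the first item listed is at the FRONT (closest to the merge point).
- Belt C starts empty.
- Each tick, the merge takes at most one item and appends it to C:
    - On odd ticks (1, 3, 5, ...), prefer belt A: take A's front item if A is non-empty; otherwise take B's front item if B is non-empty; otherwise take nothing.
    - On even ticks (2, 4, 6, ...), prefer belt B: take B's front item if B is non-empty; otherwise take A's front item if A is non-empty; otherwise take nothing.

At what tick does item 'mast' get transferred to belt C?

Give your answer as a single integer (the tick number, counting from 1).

Answer: 1

Derivation:
Tick 1: prefer A, take mast from A; A=[crate,lens,bolt,drum] B=[grate,joint,tube,disk] C=[mast]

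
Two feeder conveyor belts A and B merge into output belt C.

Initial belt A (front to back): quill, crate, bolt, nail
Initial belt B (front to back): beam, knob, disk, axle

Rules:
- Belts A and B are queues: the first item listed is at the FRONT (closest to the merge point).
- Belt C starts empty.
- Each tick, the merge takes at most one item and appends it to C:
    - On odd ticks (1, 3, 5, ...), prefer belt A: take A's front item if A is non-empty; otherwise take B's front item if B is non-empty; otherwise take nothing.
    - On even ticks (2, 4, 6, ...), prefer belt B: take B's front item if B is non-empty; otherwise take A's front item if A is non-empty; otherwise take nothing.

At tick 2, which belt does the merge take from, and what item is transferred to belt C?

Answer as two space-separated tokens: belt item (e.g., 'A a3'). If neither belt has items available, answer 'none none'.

Tick 1: prefer A, take quill from A; A=[crate,bolt,nail] B=[beam,knob,disk,axle] C=[quill]
Tick 2: prefer B, take beam from B; A=[crate,bolt,nail] B=[knob,disk,axle] C=[quill,beam]

Answer: B beam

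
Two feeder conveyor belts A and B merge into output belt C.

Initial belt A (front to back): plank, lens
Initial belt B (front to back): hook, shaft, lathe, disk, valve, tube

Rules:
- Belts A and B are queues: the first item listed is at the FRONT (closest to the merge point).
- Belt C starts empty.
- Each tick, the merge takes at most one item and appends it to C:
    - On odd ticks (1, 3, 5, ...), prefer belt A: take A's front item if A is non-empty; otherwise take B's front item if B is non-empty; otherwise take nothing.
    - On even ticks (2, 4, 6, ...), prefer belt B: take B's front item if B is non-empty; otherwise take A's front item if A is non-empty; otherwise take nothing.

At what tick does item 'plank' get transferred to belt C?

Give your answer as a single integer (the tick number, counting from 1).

Tick 1: prefer A, take plank from A; A=[lens] B=[hook,shaft,lathe,disk,valve,tube] C=[plank]

Answer: 1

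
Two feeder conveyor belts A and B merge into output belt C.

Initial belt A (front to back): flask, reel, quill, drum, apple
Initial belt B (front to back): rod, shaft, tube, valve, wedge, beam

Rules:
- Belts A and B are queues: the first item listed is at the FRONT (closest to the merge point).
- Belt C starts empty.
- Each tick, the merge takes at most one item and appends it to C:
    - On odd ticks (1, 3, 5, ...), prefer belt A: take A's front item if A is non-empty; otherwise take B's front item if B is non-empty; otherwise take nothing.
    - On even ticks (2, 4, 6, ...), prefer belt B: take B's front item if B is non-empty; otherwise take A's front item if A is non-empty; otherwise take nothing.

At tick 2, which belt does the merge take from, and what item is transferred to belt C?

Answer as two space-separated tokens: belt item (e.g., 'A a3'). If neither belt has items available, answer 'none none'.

Tick 1: prefer A, take flask from A; A=[reel,quill,drum,apple] B=[rod,shaft,tube,valve,wedge,beam] C=[flask]
Tick 2: prefer B, take rod from B; A=[reel,quill,drum,apple] B=[shaft,tube,valve,wedge,beam] C=[flask,rod]

Answer: B rod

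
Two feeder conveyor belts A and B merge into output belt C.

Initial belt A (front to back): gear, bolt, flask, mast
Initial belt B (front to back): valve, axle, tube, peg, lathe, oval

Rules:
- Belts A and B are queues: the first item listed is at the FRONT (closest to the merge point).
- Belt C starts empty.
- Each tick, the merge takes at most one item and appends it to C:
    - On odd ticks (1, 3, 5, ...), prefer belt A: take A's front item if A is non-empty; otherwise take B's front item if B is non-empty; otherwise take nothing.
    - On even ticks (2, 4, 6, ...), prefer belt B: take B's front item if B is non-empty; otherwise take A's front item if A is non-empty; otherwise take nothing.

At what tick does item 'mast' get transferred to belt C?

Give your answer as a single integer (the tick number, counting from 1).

Tick 1: prefer A, take gear from A; A=[bolt,flask,mast] B=[valve,axle,tube,peg,lathe,oval] C=[gear]
Tick 2: prefer B, take valve from B; A=[bolt,flask,mast] B=[axle,tube,peg,lathe,oval] C=[gear,valve]
Tick 3: prefer A, take bolt from A; A=[flask,mast] B=[axle,tube,peg,lathe,oval] C=[gear,valve,bolt]
Tick 4: prefer B, take axle from B; A=[flask,mast] B=[tube,peg,lathe,oval] C=[gear,valve,bolt,axle]
Tick 5: prefer A, take flask from A; A=[mast] B=[tube,peg,lathe,oval] C=[gear,valve,bolt,axle,flask]
Tick 6: prefer B, take tube from B; A=[mast] B=[peg,lathe,oval] C=[gear,valve,bolt,axle,flask,tube]
Tick 7: prefer A, take mast from A; A=[-] B=[peg,lathe,oval] C=[gear,valve,bolt,axle,flask,tube,mast]

Answer: 7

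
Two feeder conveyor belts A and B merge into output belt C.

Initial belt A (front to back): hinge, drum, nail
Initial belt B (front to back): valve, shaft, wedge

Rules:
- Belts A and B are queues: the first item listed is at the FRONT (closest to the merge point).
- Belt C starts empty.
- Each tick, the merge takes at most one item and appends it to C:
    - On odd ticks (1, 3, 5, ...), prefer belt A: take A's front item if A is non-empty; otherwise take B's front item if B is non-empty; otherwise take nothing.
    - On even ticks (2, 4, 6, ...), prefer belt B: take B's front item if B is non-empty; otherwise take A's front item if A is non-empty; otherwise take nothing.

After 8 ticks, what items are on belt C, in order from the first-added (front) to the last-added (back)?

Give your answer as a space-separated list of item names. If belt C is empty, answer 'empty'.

Answer: hinge valve drum shaft nail wedge

Derivation:
Tick 1: prefer A, take hinge from A; A=[drum,nail] B=[valve,shaft,wedge] C=[hinge]
Tick 2: prefer B, take valve from B; A=[drum,nail] B=[shaft,wedge] C=[hinge,valve]
Tick 3: prefer A, take drum from A; A=[nail] B=[shaft,wedge] C=[hinge,valve,drum]
Tick 4: prefer B, take shaft from B; A=[nail] B=[wedge] C=[hinge,valve,drum,shaft]
Tick 5: prefer A, take nail from A; A=[-] B=[wedge] C=[hinge,valve,drum,shaft,nail]
Tick 6: prefer B, take wedge from B; A=[-] B=[-] C=[hinge,valve,drum,shaft,nail,wedge]
Tick 7: prefer A, both empty, nothing taken; A=[-] B=[-] C=[hinge,valve,drum,shaft,nail,wedge]
Tick 8: prefer B, both empty, nothing taken; A=[-] B=[-] C=[hinge,valve,drum,shaft,nail,wedge]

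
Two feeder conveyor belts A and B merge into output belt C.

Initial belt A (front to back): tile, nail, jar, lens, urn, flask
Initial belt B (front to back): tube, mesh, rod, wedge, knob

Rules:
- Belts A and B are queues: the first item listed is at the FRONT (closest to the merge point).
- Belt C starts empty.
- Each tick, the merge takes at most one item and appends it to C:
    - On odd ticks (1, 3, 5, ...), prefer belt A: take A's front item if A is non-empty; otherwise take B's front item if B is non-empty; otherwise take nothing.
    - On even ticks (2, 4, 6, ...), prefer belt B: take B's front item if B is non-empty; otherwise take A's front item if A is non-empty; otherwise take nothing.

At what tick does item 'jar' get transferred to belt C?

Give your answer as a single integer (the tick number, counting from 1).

Answer: 5

Derivation:
Tick 1: prefer A, take tile from A; A=[nail,jar,lens,urn,flask] B=[tube,mesh,rod,wedge,knob] C=[tile]
Tick 2: prefer B, take tube from B; A=[nail,jar,lens,urn,flask] B=[mesh,rod,wedge,knob] C=[tile,tube]
Tick 3: prefer A, take nail from A; A=[jar,lens,urn,flask] B=[mesh,rod,wedge,knob] C=[tile,tube,nail]
Tick 4: prefer B, take mesh from B; A=[jar,lens,urn,flask] B=[rod,wedge,knob] C=[tile,tube,nail,mesh]
Tick 5: prefer A, take jar from A; A=[lens,urn,flask] B=[rod,wedge,knob] C=[tile,tube,nail,mesh,jar]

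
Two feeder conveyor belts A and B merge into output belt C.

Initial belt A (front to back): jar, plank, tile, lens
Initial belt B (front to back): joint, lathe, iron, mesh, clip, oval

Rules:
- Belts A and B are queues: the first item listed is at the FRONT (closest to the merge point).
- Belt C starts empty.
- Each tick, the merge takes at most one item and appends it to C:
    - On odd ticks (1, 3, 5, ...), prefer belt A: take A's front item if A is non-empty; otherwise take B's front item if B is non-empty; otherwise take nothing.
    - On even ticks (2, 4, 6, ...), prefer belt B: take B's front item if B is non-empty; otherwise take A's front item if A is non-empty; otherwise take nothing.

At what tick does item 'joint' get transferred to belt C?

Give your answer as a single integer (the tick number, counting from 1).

Tick 1: prefer A, take jar from A; A=[plank,tile,lens] B=[joint,lathe,iron,mesh,clip,oval] C=[jar]
Tick 2: prefer B, take joint from B; A=[plank,tile,lens] B=[lathe,iron,mesh,clip,oval] C=[jar,joint]

Answer: 2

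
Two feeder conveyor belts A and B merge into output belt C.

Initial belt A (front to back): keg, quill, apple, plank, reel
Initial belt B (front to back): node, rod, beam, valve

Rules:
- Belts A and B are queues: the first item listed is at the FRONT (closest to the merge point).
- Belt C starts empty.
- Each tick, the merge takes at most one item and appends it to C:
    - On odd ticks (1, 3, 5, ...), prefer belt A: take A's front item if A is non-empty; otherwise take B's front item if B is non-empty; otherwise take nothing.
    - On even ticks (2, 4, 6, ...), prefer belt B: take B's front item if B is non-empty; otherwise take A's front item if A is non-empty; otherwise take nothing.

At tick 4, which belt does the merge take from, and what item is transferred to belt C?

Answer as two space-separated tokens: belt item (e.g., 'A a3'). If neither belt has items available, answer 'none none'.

Answer: B rod

Derivation:
Tick 1: prefer A, take keg from A; A=[quill,apple,plank,reel] B=[node,rod,beam,valve] C=[keg]
Tick 2: prefer B, take node from B; A=[quill,apple,plank,reel] B=[rod,beam,valve] C=[keg,node]
Tick 3: prefer A, take quill from A; A=[apple,plank,reel] B=[rod,beam,valve] C=[keg,node,quill]
Tick 4: prefer B, take rod from B; A=[apple,plank,reel] B=[beam,valve] C=[keg,node,quill,rod]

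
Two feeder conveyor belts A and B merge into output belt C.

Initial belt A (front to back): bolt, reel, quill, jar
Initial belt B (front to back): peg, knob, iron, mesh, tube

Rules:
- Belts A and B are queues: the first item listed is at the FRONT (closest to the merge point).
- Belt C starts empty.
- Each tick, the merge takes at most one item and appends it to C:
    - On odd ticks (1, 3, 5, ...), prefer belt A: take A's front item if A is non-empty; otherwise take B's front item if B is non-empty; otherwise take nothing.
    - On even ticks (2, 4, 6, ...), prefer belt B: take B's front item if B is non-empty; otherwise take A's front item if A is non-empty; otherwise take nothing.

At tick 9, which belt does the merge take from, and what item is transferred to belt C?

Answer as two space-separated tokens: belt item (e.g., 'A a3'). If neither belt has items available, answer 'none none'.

Answer: B tube

Derivation:
Tick 1: prefer A, take bolt from A; A=[reel,quill,jar] B=[peg,knob,iron,mesh,tube] C=[bolt]
Tick 2: prefer B, take peg from B; A=[reel,quill,jar] B=[knob,iron,mesh,tube] C=[bolt,peg]
Tick 3: prefer A, take reel from A; A=[quill,jar] B=[knob,iron,mesh,tube] C=[bolt,peg,reel]
Tick 4: prefer B, take knob from B; A=[quill,jar] B=[iron,mesh,tube] C=[bolt,peg,reel,knob]
Tick 5: prefer A, take quill from A; A=[jar] B=[iron,mesh,tube] C=[bolt,peg,reel,knob,quill]
Tick 6: prefer B, take iron from B; A=[jar] B=[mesh,tube] C=[bolt,peg,reel,knob,quill,iron]
Tick 7: prefer A, take jar from A; A=[-] B=[mesh,tube] C=[bolt,peg,reel,knob,quill,iron,jar]
Tick 8: prefer B, take mesh from B; A=[-] B=[tube] C=[bolt,peg,reel,knob,quill,iron,jar,mesh]
Tick 9: prefer A, take tube from B; A=[-] B=[-] C=[bolt,peg,reel,knob,quill,iron,jar,mesh,tube]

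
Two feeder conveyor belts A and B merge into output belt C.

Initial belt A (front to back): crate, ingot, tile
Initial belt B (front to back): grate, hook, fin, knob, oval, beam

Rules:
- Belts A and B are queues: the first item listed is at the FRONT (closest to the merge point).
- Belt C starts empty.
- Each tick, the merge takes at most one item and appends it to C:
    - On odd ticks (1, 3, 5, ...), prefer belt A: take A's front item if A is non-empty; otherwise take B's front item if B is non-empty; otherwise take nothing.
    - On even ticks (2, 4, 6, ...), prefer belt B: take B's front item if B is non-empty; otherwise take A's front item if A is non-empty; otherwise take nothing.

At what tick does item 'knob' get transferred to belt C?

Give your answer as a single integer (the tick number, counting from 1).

Tick 1: prefer A, take crate from A; A=[ingot,tile] B=[grate,hook,fin,knob,oval,beam] C=[crate]
Tick 2: prefer B, take grate from B; A=[ingot,tile] B=[hook,fin,knob,oval,beam] C=[crate,grate]
Tick 3: prefer A, take ingot from A; A=[tile] B=[hook,fin,knob,oval,beam] C=[crate,grate,ingot]
Tick 4: prefer B, take hook from B; A=[tile] B=[fin,knob,oval,beam] C=[crate,grate,ingot,hook]
Tick 5: prefer A, take tile from A; A=[-] B=[fin,knob,oval,beam] C=[crate,grate,ingot,hook,tile]
Tick 6: prefer B, take fin from B; A=[-] B=[knob,oval,beam] C=[crate,grate,ingot,hook,tile,fin]
Tick 7: prefer A, take knob from B; A=[-] B=[oval,beam] C=[crate,grate,ingot,hook,tile,fin,knob]

Answer: 7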